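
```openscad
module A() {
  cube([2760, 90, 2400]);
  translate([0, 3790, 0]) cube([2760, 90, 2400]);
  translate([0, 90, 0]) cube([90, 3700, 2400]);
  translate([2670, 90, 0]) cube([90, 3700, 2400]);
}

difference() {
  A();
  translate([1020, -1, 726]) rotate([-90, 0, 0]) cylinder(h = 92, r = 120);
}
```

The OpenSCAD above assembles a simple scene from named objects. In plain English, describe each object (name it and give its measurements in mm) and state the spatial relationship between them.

A is a box-shaped house frame (walls only): outside footprint 2760×3880 mm, wall height 2400 mm, wall thickness 90 mm. The two y-facing walls run the full x-width; the two x-facing walls fit between the inner faces of the y-facing walls.

The house frame has a circular hole of radius 120 mm through its front wall, centred at (x = 1020, z = 726).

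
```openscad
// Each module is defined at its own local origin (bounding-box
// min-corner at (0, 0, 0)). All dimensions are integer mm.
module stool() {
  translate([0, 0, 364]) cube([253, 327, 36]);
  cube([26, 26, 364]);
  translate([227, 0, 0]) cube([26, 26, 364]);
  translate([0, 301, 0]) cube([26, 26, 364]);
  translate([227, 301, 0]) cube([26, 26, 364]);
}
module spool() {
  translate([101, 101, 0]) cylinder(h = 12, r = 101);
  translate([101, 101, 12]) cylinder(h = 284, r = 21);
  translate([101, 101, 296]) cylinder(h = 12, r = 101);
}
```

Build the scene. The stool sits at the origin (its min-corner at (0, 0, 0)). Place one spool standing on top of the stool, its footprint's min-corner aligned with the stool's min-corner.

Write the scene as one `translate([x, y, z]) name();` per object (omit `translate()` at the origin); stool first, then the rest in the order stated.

stool();
translate([0, 0, 400]) spool();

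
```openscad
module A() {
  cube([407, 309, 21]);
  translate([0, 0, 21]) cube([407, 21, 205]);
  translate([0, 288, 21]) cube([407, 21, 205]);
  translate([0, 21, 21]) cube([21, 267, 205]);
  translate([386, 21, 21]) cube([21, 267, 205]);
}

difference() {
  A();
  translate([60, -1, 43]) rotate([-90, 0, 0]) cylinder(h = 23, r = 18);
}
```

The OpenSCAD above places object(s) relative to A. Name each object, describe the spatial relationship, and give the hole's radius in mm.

The subtracted cylinder has r = 18 mm.

A is an open box. The open box has a circular hole through its front wall. The hole's radius is 18 mm.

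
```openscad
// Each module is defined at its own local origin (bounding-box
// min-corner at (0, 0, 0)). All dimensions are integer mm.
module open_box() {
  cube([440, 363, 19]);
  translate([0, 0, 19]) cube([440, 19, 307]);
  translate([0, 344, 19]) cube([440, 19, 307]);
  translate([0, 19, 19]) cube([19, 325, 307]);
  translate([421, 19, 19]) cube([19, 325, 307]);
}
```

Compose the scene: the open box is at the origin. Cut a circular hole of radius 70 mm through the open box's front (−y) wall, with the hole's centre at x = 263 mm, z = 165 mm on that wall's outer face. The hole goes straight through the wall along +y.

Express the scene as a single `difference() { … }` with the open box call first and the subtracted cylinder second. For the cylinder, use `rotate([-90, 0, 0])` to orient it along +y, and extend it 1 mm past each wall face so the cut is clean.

difference() {
  open_box();
  translate([263, -1, 165]) rotate([-90, 0, 0]) cylinder(h = 21, r = 70);
}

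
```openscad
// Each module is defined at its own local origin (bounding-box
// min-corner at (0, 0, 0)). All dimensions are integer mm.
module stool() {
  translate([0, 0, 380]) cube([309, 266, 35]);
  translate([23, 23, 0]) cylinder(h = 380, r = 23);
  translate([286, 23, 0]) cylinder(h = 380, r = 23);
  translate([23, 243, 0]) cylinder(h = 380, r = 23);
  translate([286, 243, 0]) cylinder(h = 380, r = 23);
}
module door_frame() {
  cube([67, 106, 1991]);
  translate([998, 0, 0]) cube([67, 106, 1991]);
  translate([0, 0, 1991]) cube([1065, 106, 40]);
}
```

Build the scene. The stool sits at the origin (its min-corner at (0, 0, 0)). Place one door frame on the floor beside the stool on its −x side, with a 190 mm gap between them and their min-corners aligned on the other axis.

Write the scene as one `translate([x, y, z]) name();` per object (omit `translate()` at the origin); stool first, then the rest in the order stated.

stool();
translate([-1255, 0, 0]) door_frame();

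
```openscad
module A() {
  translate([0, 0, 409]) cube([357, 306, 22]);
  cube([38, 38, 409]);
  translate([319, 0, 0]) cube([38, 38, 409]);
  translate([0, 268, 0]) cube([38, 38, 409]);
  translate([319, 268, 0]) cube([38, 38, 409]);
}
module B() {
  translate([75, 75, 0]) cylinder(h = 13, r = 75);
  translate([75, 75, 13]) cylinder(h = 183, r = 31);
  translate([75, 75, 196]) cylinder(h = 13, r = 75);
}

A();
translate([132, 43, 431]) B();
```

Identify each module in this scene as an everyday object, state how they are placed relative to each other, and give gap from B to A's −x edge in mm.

A is a stool. B is a spool. The spool is on top of the stool. The gap from the spool to the stool's −x edge is 132 mm.

The spool's min-x is at 132; the stool's min-x is 0; gap = 132 mm.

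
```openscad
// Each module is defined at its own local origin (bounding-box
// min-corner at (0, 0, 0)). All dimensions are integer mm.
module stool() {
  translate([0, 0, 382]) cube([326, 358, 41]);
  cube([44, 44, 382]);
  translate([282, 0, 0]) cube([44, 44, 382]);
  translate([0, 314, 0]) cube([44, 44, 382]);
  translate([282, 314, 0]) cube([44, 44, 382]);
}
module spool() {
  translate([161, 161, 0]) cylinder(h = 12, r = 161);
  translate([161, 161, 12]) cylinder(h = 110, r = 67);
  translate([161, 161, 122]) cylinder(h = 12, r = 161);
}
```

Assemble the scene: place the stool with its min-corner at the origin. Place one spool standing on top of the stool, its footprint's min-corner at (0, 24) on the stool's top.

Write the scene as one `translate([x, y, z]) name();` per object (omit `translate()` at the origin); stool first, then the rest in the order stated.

stool();
translate([0, 24, 423]) spool();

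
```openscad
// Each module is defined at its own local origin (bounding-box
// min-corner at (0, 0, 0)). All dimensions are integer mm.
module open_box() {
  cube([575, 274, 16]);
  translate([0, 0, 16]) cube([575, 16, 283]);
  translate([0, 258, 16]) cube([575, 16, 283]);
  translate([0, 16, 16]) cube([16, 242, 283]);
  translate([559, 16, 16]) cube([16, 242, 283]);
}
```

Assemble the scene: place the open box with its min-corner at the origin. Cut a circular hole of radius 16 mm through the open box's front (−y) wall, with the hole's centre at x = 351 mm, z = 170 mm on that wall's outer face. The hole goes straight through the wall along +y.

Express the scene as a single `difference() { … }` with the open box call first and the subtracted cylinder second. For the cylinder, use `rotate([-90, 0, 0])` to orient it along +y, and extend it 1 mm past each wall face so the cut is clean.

difference() {
  open_box();
  translate([351, -1, 170]) rotate([-90, 0, 0]) cylinder(h = 18, r = 16);
}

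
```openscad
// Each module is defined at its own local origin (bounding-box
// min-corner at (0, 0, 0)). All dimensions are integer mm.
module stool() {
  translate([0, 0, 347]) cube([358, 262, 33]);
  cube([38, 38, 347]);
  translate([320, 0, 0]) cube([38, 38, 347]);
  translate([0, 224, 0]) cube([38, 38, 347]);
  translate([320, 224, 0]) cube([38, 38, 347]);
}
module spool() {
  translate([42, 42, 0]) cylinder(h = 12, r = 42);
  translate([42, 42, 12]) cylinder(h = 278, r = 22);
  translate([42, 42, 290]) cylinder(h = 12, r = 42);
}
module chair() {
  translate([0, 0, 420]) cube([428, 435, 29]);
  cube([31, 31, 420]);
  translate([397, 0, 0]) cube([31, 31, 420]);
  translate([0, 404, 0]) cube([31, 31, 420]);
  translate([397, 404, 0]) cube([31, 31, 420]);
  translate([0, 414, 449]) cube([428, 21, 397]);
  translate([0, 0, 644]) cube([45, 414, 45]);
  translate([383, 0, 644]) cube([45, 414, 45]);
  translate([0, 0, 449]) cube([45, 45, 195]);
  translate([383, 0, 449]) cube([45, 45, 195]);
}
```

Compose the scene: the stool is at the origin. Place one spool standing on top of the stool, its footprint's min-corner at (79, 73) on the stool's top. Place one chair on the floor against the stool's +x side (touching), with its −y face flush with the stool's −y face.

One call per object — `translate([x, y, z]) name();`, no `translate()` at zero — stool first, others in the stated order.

stool();
translate([79, 73, 380]) spool();
translate([358, 0, 0]) chair();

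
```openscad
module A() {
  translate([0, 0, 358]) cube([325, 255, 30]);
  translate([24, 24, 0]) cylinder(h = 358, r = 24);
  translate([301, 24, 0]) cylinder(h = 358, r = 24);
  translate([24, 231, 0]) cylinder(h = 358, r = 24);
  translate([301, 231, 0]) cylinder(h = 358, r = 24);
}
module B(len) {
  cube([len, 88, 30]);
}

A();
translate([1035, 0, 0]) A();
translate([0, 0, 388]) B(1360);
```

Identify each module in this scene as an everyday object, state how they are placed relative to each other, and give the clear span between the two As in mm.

A is a stool. B is a beam. A beam spans the tops of two stools. The clear span between the two stools is 710 mm.

Second stool starts at x = 1035; first ends at x = 325; clear span = 1035 − 325 = 710 mm.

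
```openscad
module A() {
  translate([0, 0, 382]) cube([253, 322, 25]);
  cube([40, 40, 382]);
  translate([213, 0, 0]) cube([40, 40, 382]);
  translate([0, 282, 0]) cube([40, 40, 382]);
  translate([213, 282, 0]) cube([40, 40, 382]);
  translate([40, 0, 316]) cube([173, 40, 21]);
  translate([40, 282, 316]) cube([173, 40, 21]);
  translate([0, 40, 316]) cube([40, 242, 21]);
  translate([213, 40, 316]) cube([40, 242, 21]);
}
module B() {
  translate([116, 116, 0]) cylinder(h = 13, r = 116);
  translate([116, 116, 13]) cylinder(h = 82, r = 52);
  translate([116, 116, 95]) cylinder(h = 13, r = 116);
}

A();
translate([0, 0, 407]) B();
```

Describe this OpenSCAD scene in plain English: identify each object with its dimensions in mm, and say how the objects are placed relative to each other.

A is a four-legged stool. The seat is 253×322 mm, 25 mm thick, top at z = 407 mm. It stands on four square legs, each 40×40 mm in cross-section, from z = 0 to the seat underside, each flush with a corner of the seat. Four stretchers, 40 mm wide and 21 mm tall, connect adjacent legs with their undersides at z = 316 mm, each running between the inner faces of the legs it joins and aligned with the legs' outer faces on the other axis.

B is a spool: two coaxial disc flanges of radius 116 mm and thickness 13 mm, joined by a core cylinder of radius 52 mm and height 82 mm. The lower flange rests on z = 0 and the three cylinders share a vertical axis.

The spool is on top of the stool.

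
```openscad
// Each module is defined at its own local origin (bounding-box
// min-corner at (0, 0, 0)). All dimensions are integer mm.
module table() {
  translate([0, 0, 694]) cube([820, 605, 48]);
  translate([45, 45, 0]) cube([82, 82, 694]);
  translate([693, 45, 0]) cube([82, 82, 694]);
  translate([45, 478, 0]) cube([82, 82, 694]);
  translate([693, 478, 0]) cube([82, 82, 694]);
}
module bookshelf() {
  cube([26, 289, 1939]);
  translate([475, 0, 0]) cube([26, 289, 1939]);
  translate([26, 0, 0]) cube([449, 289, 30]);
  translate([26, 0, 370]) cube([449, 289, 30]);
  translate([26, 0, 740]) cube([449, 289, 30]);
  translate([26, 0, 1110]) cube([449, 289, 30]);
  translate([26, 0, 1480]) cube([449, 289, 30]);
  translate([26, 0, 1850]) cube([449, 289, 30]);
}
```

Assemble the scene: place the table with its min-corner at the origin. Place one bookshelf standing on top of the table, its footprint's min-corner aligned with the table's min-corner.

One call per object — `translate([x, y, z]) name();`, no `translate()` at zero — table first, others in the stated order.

table();
translate([0, 0, 742]) bookshelf();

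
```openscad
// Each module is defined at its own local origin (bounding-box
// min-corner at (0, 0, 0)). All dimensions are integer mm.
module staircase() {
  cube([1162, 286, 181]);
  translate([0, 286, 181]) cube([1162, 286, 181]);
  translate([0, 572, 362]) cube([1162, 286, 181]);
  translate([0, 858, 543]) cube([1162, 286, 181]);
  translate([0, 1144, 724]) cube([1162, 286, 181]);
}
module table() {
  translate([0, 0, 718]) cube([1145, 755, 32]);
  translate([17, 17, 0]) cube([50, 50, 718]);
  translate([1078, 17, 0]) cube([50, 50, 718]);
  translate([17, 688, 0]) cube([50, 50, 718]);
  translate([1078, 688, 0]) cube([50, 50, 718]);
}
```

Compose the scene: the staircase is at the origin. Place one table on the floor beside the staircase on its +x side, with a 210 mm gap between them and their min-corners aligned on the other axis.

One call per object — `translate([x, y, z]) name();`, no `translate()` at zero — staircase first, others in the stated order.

staircase();
translate([1372, 0, 0]) table();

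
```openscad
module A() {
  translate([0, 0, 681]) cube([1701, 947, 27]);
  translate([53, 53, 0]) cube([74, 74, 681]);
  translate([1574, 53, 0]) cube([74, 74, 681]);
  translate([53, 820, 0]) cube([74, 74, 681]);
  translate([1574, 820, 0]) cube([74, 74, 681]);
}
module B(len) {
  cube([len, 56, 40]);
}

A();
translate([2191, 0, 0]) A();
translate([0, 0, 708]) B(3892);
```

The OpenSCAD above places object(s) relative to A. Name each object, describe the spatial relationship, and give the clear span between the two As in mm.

Second table starts at x = 2191; first ends at x = 1701; clear span = 2191 − 1701 = 490 mm.

A is a table. B is a beam. A beam spans the tops of two tables. The clear span between the two tables is 490 mm.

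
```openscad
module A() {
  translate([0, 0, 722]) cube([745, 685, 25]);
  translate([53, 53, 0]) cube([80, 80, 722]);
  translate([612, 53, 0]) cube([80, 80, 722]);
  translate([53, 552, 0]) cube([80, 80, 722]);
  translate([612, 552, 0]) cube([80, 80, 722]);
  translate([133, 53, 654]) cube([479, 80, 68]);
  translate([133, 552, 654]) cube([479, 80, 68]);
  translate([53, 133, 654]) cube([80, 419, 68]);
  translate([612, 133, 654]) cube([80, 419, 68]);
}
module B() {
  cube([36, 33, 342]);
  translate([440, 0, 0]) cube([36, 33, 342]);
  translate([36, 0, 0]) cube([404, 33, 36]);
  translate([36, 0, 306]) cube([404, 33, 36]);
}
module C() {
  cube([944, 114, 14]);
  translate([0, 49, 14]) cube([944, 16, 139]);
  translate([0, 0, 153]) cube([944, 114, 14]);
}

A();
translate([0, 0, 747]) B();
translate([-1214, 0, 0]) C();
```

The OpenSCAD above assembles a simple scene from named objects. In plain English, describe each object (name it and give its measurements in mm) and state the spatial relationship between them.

A is a table with a 745×685 mm rectangular top, 25 mm thick, top surface at z = 747 mm, supported by four 80×80 mm square legs, each inset 53 mm from the nearest pair of top edges, running from the floor. Four apron rails, 80 mm thick and 68 mm tall, run between adjacent legs with their top edges flush with the underside of the top and their outer faces flush with the legs' outer faces.

B is a rectangular picture frame lying in the x–z plane (depth along y). The opening is 404 mm wide (x) by 270 mm tall (z), surrounded by a border 36 mm wide on all four sides. The frame is 33 mm deep and is made of two full-height vertical stiles with two horizontal rails fitted between them.

C is an I-beam lying along x, 944 mm long. Overall section height 167 mm. Two flanges 114 mm wide (y) and 14 mm thick, one on the floor and one at the top; a web 16 mm thick runs between them, centred on the flange width.

The picture frame is on top of the table. The I-beam is on the floor beside the table on its −x side.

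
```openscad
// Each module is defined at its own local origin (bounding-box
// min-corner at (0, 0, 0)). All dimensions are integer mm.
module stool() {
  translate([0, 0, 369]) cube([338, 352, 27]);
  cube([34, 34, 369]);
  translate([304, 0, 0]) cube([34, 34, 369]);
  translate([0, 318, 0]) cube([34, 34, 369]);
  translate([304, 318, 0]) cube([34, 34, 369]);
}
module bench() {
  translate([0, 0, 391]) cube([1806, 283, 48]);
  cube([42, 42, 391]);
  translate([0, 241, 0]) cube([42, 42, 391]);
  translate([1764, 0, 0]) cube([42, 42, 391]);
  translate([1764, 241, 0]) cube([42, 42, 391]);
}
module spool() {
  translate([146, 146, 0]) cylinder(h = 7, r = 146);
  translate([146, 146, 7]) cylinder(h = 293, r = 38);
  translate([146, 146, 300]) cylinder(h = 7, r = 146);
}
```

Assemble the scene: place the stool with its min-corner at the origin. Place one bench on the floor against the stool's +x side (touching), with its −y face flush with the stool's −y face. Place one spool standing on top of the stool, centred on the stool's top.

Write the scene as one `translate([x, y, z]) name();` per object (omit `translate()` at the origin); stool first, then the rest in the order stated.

stool();
translate([338, 0, 0]) bench();
translate([23, 30, 396]) spool();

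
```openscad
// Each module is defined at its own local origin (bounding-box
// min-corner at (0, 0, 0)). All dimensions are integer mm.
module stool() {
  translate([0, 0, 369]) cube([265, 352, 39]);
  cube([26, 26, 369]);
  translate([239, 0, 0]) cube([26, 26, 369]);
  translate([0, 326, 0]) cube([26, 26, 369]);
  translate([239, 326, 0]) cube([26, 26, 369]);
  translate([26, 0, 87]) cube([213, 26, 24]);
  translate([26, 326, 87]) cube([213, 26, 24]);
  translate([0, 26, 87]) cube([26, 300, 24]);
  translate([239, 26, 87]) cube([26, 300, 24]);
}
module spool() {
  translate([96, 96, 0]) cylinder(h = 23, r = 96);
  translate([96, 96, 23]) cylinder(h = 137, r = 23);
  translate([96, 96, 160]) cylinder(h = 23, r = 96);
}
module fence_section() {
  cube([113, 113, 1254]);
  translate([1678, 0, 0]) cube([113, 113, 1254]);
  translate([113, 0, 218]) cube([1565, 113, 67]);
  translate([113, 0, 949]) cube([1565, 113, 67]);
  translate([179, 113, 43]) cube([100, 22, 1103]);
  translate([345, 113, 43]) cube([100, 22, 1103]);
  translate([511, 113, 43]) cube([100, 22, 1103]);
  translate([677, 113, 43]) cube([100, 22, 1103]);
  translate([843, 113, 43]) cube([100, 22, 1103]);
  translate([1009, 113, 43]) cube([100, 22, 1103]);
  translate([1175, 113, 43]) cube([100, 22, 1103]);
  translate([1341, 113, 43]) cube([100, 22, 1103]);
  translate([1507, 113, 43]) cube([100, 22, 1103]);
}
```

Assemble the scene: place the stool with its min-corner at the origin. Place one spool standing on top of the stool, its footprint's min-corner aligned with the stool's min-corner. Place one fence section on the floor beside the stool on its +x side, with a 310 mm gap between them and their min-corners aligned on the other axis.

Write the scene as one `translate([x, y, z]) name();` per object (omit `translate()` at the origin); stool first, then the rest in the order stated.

stool();
translate([0, 0, 408]) spool();
translate([575, 0, 0]) fence_section();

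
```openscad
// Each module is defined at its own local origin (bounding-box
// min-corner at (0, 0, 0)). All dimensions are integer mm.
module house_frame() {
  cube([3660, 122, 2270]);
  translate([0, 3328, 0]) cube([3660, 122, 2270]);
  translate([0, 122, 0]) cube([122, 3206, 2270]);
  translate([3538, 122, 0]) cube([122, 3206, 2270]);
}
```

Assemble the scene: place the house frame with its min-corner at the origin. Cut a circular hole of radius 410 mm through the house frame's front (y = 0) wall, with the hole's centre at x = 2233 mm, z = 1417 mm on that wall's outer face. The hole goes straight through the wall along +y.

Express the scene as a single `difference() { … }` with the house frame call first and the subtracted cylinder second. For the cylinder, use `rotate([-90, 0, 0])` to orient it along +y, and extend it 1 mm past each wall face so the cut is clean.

difference() {
  house_frame();
  translate([2233, -1, 1417]) rotate([-90, 0, 0]) cylinder(h = 124, r = 410);
}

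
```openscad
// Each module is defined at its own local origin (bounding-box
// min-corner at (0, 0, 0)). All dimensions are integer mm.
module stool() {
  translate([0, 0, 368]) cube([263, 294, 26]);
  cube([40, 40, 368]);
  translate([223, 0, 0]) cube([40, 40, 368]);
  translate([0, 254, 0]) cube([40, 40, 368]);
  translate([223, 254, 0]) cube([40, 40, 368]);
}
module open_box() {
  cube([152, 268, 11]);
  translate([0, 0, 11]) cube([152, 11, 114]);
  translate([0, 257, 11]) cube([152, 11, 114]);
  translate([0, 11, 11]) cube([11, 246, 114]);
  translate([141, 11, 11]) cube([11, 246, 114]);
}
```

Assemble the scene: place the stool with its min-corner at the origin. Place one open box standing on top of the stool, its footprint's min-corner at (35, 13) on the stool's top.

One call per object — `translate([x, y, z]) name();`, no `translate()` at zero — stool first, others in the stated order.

stool();
translate([35, 13, 394]) open_box();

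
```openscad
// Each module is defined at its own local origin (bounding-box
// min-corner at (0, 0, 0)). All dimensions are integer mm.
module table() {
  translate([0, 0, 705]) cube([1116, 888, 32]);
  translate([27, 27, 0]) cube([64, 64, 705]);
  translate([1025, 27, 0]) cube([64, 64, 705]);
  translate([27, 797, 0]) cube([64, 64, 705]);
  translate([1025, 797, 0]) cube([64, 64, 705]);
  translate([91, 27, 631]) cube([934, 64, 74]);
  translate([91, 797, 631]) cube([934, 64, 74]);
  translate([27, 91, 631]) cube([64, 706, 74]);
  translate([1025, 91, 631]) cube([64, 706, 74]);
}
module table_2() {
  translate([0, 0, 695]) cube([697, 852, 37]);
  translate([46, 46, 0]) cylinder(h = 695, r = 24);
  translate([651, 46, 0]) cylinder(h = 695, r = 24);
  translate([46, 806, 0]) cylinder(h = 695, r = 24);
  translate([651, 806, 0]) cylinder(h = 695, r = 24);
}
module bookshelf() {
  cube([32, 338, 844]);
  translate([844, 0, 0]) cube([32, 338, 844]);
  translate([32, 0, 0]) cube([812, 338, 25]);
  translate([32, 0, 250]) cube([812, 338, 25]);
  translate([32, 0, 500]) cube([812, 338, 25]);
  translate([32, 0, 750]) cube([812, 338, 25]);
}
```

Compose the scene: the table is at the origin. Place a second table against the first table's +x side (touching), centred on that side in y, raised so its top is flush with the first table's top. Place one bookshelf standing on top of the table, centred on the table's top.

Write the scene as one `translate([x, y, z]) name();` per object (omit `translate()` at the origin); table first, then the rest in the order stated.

table();
translate([1116, 18, 5]) table_2();
translate([120, 275, 737]) bookshelf();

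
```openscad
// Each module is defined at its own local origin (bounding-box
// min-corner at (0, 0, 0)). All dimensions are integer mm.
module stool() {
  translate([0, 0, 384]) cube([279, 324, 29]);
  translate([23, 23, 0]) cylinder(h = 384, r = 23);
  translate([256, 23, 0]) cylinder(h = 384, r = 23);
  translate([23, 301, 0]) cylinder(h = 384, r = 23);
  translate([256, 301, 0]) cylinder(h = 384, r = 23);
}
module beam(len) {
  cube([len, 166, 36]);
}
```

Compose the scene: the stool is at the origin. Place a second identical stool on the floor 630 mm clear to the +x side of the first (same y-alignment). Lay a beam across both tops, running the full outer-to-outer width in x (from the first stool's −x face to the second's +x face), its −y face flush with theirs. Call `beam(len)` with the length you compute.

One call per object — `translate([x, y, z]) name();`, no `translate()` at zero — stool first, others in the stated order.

stool();
translate([909, 0, 0]) stool();
translate([0, 0, 413]) beam(1188);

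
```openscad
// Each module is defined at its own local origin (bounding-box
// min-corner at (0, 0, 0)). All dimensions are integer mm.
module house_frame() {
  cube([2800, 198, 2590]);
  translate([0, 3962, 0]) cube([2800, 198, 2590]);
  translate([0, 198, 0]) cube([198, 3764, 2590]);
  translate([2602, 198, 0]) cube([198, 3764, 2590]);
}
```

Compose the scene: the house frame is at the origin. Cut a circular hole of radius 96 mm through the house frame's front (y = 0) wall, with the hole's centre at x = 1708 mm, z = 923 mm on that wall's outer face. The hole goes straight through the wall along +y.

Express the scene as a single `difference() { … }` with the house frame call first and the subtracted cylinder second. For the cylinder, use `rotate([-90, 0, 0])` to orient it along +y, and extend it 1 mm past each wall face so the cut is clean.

difference() {
  house_frame();
  translate([1708, -1, 923]) rotate([-90, 0, 0]) cylinder(h = 200, r = 96);
}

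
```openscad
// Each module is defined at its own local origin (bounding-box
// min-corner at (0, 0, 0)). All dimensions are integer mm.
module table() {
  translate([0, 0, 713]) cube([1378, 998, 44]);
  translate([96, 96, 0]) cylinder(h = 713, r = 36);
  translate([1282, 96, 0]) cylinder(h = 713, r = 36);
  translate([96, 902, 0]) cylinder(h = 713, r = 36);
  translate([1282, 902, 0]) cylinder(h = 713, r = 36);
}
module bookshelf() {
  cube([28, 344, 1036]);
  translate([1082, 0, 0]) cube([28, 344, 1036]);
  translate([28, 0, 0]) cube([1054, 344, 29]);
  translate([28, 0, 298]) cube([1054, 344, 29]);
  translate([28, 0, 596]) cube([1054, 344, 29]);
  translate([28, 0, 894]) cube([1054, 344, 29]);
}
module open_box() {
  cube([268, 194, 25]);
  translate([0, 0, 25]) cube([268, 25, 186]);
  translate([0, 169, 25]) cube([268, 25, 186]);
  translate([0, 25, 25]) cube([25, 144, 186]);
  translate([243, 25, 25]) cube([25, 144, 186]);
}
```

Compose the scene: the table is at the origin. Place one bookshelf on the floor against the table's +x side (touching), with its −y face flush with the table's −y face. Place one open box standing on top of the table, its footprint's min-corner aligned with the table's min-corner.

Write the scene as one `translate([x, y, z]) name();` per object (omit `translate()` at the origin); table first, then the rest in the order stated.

table();
translate([1378, 0, 0]) bookshelf();
translate([0, 0, 757]) open_box();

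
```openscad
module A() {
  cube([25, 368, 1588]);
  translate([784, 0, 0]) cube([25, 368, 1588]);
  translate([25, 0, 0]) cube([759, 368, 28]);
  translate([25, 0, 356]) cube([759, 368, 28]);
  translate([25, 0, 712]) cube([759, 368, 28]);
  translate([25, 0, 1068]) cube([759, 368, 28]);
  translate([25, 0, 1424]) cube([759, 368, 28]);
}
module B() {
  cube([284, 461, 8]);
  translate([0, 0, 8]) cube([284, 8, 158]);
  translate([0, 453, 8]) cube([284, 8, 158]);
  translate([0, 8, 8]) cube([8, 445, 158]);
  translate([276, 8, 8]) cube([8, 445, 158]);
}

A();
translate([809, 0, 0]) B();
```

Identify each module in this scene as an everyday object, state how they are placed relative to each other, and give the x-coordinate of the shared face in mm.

A is a bookshelf. B is an open box. The open box is against the bookshelf's +x side, with their −y faces flush. The x-coordinate of the shared face is 809 mm.

The bookshelf's +x face and the open box's −x face are both at x = 809 mm.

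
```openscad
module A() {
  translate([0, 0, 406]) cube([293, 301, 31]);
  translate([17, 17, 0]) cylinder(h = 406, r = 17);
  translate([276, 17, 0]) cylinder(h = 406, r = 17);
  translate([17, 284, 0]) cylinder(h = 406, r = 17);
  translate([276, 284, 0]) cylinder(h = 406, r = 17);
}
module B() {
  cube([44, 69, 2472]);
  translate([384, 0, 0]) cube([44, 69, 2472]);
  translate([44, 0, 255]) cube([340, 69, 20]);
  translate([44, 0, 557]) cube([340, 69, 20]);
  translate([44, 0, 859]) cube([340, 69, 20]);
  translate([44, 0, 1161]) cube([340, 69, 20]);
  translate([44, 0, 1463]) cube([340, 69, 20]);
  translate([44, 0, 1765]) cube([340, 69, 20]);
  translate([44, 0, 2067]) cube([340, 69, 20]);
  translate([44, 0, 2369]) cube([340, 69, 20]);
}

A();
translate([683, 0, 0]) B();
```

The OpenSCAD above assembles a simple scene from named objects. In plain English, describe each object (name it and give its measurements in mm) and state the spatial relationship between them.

A is a four-legged stool. The seat is a 293×301×31 mm slab whose top surface is at z = 437 mm; four round legs, each 34 mm in diameter, run from the floor (z = 0) to the underside of the seat, each leg's axis is inset half a diameter from the nearest pair of seat edges (so the leg's bounding box is flush with the corner).

B is a straight ladder. Two 44×69 mm vertical rails, 2472 mm tall, stand 428 mm apart (outside-to-outside) with their front faces coplanar on the −y side. 8 rungs, each 69 mm deep and 20 mm tall, span between the inner faces of the rails, front faces flush with the rails. The lowest rung's underside is at z = 255 mm and rungs are spaced 302 mm apart (underside to underside).

The ladder is on the floor beside the stool on its +x side.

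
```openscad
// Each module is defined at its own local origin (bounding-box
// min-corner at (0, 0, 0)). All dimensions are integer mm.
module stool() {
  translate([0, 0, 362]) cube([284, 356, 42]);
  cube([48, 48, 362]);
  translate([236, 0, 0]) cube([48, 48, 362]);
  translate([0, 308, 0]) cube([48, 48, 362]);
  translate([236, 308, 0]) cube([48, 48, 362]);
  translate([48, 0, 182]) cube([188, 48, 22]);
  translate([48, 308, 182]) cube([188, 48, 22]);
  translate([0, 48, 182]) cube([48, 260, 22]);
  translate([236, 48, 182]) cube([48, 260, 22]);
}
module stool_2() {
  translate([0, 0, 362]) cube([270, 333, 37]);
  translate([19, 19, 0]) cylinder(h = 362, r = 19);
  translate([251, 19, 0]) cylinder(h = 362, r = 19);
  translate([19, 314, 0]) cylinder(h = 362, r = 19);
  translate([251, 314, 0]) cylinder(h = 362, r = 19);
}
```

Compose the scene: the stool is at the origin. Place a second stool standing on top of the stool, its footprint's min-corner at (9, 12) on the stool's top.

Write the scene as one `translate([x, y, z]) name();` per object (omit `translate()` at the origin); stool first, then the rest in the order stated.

stool();
translate([9, 12, 404]) stool_2();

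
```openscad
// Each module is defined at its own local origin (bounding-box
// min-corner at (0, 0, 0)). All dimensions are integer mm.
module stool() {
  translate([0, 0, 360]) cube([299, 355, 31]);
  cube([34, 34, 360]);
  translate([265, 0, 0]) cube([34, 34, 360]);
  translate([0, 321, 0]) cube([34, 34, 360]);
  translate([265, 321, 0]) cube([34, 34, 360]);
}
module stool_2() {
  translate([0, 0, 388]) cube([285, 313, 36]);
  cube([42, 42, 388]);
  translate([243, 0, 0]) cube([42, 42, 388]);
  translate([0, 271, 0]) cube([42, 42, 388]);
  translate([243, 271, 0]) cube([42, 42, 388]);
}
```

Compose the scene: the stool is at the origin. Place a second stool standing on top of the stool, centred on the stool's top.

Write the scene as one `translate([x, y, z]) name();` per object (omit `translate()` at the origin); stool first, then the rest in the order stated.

stool();
translate([7, 21, 391]) stool_2();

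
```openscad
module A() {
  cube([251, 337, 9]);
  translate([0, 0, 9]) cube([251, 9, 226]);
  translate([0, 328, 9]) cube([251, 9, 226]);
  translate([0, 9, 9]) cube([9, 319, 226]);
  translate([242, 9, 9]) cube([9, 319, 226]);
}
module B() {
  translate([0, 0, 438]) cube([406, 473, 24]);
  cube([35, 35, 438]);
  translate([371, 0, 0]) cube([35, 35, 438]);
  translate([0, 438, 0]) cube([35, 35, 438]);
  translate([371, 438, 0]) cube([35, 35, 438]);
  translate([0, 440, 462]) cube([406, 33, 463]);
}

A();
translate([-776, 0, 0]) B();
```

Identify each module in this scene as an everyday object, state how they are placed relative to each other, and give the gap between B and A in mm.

A is an open box. B is a chair. The chair is on the floor beside the open box on its −x side. The gap between the chair and the open box is 370 mm.

The chair's nearest face is 370 mm from the open box's −x face.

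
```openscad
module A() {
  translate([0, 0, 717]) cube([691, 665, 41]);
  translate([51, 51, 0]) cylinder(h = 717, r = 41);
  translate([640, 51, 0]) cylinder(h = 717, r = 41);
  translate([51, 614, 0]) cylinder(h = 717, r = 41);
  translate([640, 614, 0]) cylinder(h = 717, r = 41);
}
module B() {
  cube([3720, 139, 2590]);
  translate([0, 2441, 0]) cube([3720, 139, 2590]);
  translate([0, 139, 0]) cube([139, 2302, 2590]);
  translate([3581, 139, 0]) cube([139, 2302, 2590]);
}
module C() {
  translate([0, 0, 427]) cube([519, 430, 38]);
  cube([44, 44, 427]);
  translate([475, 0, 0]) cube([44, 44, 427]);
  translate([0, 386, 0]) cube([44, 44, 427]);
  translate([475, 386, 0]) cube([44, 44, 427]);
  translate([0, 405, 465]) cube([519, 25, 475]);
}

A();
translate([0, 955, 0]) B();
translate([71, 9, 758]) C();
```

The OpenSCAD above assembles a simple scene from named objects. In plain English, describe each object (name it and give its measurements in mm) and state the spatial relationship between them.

A is a table: top 691 mm (x) × 665 mm (y), 41 mm thick, upper face at z = 758 mm, on four round legs of 82 mm diameter, each leg's bounding box inset 10 mm from the nearest pair of top edges, running from z = 0 to the bottom of the top.

B is a box-shaped house frame (walls only): outside footprint 3720×2580 mm, wall height 2590 mm, wall thickness 139 mm. The two y-facing walls run the full x-width; the two x-facing walls fit between the inner faces of the y-facing walls.

C is a chair: 519×430 mm seat, 38 mm thick, top at z = 465 mm, on four 44 mm square corner legs flush with the seat edges. A 25 mm thick backrest slab spans the full seat width, extending 475 mm above the seat top, its back face flush with the seat's +y edge.

The house frame is on the floor beside the table on its +y side. The chair is on top of the table.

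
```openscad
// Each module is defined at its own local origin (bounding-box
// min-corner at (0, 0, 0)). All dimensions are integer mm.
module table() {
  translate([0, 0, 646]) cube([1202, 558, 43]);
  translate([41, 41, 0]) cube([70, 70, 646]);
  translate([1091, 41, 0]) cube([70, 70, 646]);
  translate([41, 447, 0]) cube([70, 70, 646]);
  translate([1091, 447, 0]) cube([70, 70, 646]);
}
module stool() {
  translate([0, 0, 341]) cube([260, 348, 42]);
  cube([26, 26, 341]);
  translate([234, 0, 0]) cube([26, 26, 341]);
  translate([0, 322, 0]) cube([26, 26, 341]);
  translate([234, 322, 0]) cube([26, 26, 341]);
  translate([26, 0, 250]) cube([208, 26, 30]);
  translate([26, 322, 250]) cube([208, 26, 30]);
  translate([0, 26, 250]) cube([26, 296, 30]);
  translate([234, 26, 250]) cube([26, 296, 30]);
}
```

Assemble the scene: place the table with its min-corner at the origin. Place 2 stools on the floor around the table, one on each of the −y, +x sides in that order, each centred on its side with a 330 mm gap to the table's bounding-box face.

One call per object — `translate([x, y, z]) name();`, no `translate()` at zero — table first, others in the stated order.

table();
translate([471, -678, 0]) stool();
translate([1532, 105, 0]) stool();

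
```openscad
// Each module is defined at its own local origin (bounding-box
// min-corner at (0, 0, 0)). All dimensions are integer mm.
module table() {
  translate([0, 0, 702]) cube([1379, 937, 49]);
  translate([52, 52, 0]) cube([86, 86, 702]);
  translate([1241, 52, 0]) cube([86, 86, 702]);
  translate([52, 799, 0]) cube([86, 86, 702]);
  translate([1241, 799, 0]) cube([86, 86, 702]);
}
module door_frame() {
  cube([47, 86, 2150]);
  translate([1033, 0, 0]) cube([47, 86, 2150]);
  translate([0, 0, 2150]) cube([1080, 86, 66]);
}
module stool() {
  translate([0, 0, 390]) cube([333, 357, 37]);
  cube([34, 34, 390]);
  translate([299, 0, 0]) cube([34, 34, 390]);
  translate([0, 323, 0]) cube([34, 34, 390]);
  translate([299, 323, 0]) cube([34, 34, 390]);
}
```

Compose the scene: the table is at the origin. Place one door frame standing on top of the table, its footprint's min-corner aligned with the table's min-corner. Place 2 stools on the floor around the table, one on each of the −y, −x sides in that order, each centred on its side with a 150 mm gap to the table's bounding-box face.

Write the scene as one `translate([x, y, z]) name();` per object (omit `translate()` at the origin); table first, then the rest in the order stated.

table();
translate([0, 0, 751]) door_frame();
translate([523, -507, 0]) stool();
translate([-483, 290, 0]) stool();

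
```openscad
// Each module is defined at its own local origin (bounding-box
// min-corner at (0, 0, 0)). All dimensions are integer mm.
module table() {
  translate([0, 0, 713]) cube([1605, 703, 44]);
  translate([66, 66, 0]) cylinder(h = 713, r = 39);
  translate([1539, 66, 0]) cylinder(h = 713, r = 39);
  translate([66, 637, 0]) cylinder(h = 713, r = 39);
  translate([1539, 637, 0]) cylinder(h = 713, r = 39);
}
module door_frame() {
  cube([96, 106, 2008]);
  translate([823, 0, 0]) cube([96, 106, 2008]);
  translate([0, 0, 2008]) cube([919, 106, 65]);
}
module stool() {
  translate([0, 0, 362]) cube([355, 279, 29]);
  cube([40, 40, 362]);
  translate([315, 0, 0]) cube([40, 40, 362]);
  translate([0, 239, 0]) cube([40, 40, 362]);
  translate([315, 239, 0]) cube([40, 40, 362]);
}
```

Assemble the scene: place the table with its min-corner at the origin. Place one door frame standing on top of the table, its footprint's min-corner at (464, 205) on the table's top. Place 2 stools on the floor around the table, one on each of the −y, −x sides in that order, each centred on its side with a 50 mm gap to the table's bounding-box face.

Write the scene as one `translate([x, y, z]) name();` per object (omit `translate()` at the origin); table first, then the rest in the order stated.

table();
translate([464, 205, 757]) door_frame();
translate([625, -329, 0]) stool();
translate([-405, 212, 0]) stool();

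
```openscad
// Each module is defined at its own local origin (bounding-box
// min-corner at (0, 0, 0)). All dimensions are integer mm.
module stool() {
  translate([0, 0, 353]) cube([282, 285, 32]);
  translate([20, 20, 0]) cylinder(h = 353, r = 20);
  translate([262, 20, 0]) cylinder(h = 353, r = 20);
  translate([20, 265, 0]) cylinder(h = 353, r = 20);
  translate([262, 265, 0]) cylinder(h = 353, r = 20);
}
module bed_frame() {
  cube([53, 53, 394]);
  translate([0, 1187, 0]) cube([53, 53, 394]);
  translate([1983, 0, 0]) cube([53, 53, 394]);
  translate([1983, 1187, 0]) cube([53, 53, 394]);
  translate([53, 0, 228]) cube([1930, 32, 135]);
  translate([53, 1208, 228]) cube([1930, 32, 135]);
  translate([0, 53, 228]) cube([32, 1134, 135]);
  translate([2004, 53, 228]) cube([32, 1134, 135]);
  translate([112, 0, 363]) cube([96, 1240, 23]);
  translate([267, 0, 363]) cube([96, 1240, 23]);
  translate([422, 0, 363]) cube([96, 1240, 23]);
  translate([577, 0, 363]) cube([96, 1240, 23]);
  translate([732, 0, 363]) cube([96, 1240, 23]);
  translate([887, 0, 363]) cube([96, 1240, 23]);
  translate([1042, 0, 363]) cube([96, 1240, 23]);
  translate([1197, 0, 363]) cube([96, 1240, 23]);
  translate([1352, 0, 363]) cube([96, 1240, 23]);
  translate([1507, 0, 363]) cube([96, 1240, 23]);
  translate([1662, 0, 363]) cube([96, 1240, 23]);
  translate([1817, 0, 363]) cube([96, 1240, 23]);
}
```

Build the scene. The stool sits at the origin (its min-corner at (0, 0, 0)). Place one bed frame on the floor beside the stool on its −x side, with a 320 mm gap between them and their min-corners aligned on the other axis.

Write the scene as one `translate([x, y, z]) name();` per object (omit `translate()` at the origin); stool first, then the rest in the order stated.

stool();
translate([-2356, 0, 0]) bed_frame();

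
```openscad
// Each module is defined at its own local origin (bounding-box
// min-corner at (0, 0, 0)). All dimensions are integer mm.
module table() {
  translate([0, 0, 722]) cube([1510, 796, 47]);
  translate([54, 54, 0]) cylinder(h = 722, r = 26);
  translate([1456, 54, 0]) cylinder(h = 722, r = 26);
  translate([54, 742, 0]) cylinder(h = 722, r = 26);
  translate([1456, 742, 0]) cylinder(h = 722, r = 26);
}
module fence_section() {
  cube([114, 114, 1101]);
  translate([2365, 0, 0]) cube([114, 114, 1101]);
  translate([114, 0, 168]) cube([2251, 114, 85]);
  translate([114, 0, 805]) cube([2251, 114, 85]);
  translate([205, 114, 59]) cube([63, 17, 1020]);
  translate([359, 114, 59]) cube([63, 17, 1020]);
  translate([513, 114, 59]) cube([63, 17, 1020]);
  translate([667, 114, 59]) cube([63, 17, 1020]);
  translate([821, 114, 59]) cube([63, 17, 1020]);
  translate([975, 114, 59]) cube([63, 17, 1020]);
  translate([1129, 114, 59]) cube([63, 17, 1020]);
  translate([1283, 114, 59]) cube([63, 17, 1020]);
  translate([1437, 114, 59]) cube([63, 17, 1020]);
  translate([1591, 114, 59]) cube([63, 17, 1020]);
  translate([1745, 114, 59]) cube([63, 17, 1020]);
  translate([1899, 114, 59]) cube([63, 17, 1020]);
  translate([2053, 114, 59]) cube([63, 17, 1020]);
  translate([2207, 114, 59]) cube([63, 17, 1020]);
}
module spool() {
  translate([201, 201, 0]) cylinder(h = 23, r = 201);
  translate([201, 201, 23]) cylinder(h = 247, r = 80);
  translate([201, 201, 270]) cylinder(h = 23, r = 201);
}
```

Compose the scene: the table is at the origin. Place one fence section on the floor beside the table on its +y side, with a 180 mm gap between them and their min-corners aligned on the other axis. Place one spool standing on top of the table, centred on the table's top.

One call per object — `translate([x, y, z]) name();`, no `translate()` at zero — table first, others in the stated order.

table();
translate([0, 976, 0]) fence_section();
translate([554, 197, 769]) spool();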